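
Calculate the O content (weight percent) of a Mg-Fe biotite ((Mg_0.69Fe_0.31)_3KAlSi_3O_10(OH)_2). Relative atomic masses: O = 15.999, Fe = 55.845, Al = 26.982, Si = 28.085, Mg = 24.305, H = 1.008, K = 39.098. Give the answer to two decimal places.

M((Mg_0.69Fe_0.31)_3KAlSi_3O_10(OH)_2) = 446.586 g/mol.
O contributes 12 × 15.999 = 191.988 g per mole.
191.988/446.586 = 0.4299 → 42.99%.

42.99 weight percent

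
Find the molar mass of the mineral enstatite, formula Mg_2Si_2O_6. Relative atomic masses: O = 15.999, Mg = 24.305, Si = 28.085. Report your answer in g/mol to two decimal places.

200.77 g/mol

M = 2·24.305 + 2·28.085 + 6·15.999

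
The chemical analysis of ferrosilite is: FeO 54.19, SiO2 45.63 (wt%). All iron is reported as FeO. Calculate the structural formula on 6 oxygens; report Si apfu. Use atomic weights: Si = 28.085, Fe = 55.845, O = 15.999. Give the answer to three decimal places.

2.005 Si apfu

54.19 wt% FeO ÷ 71.844 g/mol = 0.75427 mol, giving 0.75427 Fe and 0.75427 O.
45.63 wt% SiO2 ÷ 60.083 g/mol = 0.75945 mol, giving 0.75945 Si and 1.51890 O.
Oxygen sums to 2.27317; scaling by 6/2.27317 = 2.63949 puts the formula on 6 O.
Si: 0.75945 × 2.63949 = 2.005 atoms per formula unit.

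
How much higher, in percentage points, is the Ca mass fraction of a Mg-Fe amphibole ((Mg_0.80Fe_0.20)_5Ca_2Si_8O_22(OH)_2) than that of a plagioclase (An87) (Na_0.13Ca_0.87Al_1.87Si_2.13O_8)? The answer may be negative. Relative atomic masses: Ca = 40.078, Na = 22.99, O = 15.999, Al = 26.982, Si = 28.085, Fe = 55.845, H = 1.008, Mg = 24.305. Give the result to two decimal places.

Ca in (Mg_0.80Fe_0.20)_5Ca_2Si_8O_22(OH)_2: molar mass 843.893 g/mol; 2×40.078 = 80.156 g → 9.50 wt%.
Ca in Na_0.13Ca_0.87Al_1.87Si_2.13O_8: molar mass 276.126 g/mol; 0.87×40.078 = 34.868 g → 12.63 wt%.
Difference = 9.50 − 12.63 = -3.13 percentage points.

-3.13 percentage points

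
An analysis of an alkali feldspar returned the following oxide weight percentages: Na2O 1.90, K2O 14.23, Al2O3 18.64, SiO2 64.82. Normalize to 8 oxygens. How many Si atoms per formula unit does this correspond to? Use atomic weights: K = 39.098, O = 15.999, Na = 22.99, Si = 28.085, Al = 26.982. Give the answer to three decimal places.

1.90 wt% Na2O ÷ 61.979 g/mol = 0.03066 mol, giving 0.06132 Na and 0.03066 O.
14.23 wt% K2O ÷ 94.195 g/mol = 0.15107 mol, giving 0.30214 K and 0.15107 O.
18.64 wt% Al2O3 ÷ 101.961 g/mol = 0.18281 mol, giving 0.36562 Al and 0.54843 O.
64.82 wt% SiO2 ÷ 60.083 g/mol = 1.07884 mol, giving 1.07884 Si and 2.15768 O.
Oxygen sums to 2.88784; scaling by 8/2.88784 = 2.77024 puts the formula on 8 O.
Si: 1.07884 × 2.77024 = 2.989 atoms per formula unit.

2.989 Si apfu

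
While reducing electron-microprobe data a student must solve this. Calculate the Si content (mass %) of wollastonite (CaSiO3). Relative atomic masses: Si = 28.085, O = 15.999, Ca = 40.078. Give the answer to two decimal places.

24.18 mass %

Molar mass of CaSiO3: 1×40.078 + 1×28.085 + 3×15.999 = 116.160 g/mol.
Mass of Si per formula unit: 1 × 28.085 = 28.085 g.
Weight fraction Si = 28.085 / 116.160 = 0.2418.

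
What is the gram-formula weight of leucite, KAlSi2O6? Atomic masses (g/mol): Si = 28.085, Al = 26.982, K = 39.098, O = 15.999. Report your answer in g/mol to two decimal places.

218.24 g/mol

K: 1 × 39.098 = 39.0980
Al: 1 × 26.982 = 26.9820
Si: 2 × 28.085 = 56.1700
O: 6 × 15.999 = 95.9940
Summing the contributions gives the formula mass.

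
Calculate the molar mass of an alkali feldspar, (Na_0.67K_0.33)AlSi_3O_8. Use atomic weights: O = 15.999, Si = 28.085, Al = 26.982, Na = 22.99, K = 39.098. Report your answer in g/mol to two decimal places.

Na: 0.67 × 22.99 = 15.4033
K: 0.33 × 39.098 = 12.9023
Al: 1 × 26.982 = 26.9820
Si: 3 × 28.085 = 84.2550
O: 8 × 15.999 = 127.9920
Summing the contributions gives the formula mass.

267.53 g/mol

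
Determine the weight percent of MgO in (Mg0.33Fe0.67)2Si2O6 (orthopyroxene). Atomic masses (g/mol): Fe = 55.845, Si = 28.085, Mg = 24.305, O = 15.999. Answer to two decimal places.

10.95 wt%

Formula mass = 243.038 g/mol.
0.66 Mg → 0.6600 mol MgO per formula unit; M(MgO) = 40.304, so MgO mass = 26.601 g.
26.601/243.038 × 100 = 10.95 wt%.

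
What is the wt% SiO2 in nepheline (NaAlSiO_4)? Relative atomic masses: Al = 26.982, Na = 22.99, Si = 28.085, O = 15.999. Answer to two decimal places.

42.30 wt%

M(NaAlSiO_4) = 142.053 g/mol; M(SiO2) = 60.083 g/mol.
Moles SiO2 per formula unit = 1 Si ÷ 1 = 1.0000.
SiO2 fraction = (1.0000 × 60.083) / 142.053 = 60.083/142.053 = 0.4230.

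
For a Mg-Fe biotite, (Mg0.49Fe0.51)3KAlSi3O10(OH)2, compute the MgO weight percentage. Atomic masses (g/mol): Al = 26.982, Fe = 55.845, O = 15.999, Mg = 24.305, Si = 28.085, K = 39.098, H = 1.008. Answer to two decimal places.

Molar mass of (Mg0.49Fe0.51)3KAlSi3O10(OH)2 = 1.47*24.305 + 1.53*55.845 + 1*39.098 + 1*26.982 + 3*28.085 + 12*15.999 + 2*1.008 = 465.510 g/mol.
Each formula unit contains 1.47 Mg, equivalent to 1.47/1 = 1.4700 mol MgO.
M(MgO) = 1×24.305 + 1×15.999 = 40.304 g/mol.
Mass of MgO per formula unit = 1.4700 × 40.304 = 59.247 g.
MgO wt% = 59.247 / 465.510 × 100 = 12.73%.

12.73 wt%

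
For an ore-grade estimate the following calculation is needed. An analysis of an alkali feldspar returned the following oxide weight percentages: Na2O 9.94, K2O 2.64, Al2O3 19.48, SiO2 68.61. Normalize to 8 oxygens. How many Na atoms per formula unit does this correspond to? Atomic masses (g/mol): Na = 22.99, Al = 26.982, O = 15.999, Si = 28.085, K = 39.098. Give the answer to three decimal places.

9.94 wt% Na2O ÷ 61.979 g/mol = 0.16038 mol, giving 0.32076 Na and 0.16038 O.
2.64 wt% K2O ÷ 94.195 g/mol = 0.02803 mol, giving 0.05606 K and 0.02803 O.
19.48 wt% Al2O3 ÷ 101.961 g/mol = 0.19105 mol, giving 0.38210 Al and 0.57315 O.
68.61 wt% SiO2 ÷ 60.083 g/mol = 1.14192 mol, giving 1.14192 Si and 2.28384 O.
Oxygen sums to 3.04540; scaling by 8/3.04540 = 2.62691 puts the formula on 8 O.
Na: 0.32076 × 2.62691 = 0.843 atoms per formula unit.

0.843 Na apfu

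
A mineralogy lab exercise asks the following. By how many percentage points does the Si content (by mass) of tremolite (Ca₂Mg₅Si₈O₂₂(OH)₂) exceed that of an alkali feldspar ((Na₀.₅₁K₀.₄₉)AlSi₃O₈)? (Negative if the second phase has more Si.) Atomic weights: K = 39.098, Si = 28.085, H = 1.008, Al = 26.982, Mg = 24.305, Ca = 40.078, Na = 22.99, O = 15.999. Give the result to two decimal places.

First mineral: 224.680 g Si in 812.353 g formula = 27.66 wt% Si.
Second mineral: 84.255 g Si in 270.112 g formula = 31.19 wt% Si.
27.66% − 31.19% gives a difference of -3.53 percentage points.

-3.53 percentage points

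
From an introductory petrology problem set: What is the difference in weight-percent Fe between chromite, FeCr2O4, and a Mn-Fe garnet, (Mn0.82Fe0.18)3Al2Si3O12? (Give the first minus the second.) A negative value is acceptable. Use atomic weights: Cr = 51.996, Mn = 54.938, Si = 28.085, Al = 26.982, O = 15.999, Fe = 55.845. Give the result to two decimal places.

First mineral: 55.845 g Fe in 223.833 g formula = 24.95 wt% Fe.
Second mineral: 30.156 g Fe in 495.511 g formula = 6.09 wt% Fe.
24.95% − 6.09% gives a difference of 18.86 percentage points.

18.86 percentage points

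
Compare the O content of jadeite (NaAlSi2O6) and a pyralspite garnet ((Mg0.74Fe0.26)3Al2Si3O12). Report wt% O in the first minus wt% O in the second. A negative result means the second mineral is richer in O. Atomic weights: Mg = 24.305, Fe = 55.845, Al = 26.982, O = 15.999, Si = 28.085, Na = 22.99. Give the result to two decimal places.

O in NaAlSi2O6: molar mass 202.136 g/mol; 6×15.999 = 95.994 g → 47.49 wt%.
O in (Mg0.74Fe0.26)3Al2Si3O12: molar mass 427.723 g/mol; 12×15.999 = 191.988 g → 44.89 wt%.
Difference = 47.49 − 44.89 = 2.60 percentage points.

2.60 percentage points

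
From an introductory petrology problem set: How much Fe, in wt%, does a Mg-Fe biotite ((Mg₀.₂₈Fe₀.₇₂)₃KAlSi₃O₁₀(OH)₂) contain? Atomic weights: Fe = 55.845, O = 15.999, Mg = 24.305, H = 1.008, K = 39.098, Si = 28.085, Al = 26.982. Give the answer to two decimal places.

24.85 wt%

M((Mg₀.₂₈Fe₀.₇₂)₃KAlSi₃O₁₀(OH)₂) = 485.380 g/mol.
Fe contributes 2.16 × 55.845 = 120.625 g per mole.
120.625/485.380 = 0.2485 → 24.85%.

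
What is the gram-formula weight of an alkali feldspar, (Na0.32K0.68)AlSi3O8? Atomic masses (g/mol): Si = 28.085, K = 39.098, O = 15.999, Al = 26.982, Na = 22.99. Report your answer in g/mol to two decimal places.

The formula mass is the sum 0.32·22.99 + 0.68·39.098 + 1·26.982 + 3·28.085 + 8·15.999.

273.17 g/mol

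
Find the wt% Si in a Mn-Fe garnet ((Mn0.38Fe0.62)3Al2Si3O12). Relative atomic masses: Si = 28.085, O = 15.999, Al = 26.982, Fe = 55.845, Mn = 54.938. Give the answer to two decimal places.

Formula mass = 1.14·54.938 + 1.86·55.845 + 2·26.982 + 3·28.085 + 12·15.999 = 496.708 g/mol, of which 84.255 g is Si.
So Si makes up 84.255/496.708 = 0.1696 of the mass, i.e. 16.96%.

16.96 weight percent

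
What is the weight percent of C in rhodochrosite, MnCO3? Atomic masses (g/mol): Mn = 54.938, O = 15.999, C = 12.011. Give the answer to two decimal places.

Formula mass = 1·54.938 + 1·12.011 + 3·15.999 = 114.946 g/mol, of which 12.011 g is C.
So C makes up 12.011/114.946 = 0.1045 of the mass, i.e. 10.45%.

10.45 wt%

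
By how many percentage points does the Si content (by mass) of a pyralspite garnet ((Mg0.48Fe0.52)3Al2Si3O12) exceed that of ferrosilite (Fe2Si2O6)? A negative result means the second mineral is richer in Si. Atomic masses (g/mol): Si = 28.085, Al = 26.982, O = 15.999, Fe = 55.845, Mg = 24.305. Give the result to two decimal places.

-2.66 percentage points

First mineral: 84.255 g Si in 452.324 g formula = 18.63 wt% Si.
Second mineral: 56.170 g Si in 263.854 g formula = 21.29 wt% Si.
18.63% − 21.29% gives a difference of -2.66 percentage points.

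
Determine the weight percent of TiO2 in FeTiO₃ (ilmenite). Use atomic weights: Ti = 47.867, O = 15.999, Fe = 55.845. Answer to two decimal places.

M(FeTiO₃) = 151.709 g/mol; M(TiO2) = 79.865 g/mol.
Moles TiO2 per formula unit = 1 Ti ÷ 1 = 1.0000.
TiO2 fraction = (1.0000 × 79.865) / 151.709 = 79.865/151.709 = 0.5264.

52.64 wt%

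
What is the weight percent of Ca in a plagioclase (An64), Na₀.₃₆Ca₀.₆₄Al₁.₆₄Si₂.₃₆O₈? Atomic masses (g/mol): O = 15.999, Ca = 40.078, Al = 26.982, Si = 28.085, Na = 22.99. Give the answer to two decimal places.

Formula mass = 0.36×22.99 + 0.64×40.078 + 1.64×26.982 + 2.36×28.085 + 8×15.999 = 272.449 g/mol, of which 25.650 g is Ca.
So Ca makes up 25.650/272.449 = 0.0941 of the mass, i.e. 9.41%.

9.41 mass %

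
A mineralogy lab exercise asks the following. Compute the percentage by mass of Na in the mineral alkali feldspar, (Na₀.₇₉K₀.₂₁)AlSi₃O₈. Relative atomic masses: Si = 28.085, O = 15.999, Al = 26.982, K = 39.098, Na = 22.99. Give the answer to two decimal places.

Molar mass of (Na₀.₇₉K₀.₂₁)AlSi₃O₈: 0.79*22.99 + 0.21*39.098 + 1*26.982 + 3*28.085 + 8*15.999 = 265.602 g/mol.
Mass of Na per formula unit: 0.79 × 22.99 = 18.162 g.
Weight fraction Na = 18.162 / 265.602 = 0.0684.

6.84 mass %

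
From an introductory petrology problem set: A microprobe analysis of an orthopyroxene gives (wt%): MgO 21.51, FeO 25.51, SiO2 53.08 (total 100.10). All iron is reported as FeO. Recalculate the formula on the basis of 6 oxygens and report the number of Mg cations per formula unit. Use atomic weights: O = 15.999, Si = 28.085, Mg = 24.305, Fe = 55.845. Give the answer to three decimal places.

MgO (M=40.304): mol = 0.53369; Mg = 0.53369, O = 0.53369.
FeO (M=71.844): mol = 0.35507; Fe = 0.35507, O = 0.35507.
SiO2 (M=60.083): mol = 0.88344; Si = 0.88344, O = 1.76688.
ΣO = 2.65564; factor = 6/ΣO = 2.25934.
Mg apfu = 0.53369 × 2.25934 = 1.206.

1.206 Mg apfu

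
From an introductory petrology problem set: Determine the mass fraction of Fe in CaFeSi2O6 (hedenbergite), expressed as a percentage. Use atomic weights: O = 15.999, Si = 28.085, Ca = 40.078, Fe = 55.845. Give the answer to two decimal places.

M(CaFeSi2O6) = 248.087 g/mol.
Fe contributes 1 × 55.845 = 55.845 g per mole.
55.845/248.087 = 0.2251 → 22.51%.

22.51 weight percent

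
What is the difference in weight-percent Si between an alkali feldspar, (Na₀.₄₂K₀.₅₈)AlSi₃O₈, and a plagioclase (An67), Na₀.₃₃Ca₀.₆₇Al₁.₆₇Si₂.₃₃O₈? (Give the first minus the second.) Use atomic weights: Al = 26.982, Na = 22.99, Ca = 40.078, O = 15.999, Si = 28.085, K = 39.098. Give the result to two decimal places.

Si in (Na₀.₄₂K₀.₅₈)AlSi₃O₈: molar mass 271.562 g/mol; 3×28.085 = 84.255 g → 31.03 wt%.
Si in Na₀.₃₃Ca₀.₆₇Al₁.₆₇Si₂.₃₃O₈: molar mass 272.929 g/mol; 2.33×28.085 = 65.438 g → 23.98 wt%.
Difference = 31.03 − 23.98 = 7.05 percentage points.

7.05 percentage points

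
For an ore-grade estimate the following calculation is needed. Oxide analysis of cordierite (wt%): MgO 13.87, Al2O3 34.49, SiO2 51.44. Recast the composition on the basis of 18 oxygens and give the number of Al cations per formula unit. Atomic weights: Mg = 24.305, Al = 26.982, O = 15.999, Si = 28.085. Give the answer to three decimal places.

13.87 wt% MgO ÷ 40.304 g/mol = 0.34413 mol, giving 0.34413 Mg and 0.34413 O.
34.49 wt% Al2O3 ÷ 101.961 g/mol = 0.33827 mol, giving 0.67654 Al and 1.01481 O.
51.44 wt% SiO2 ÷ 60.083 g/mol = 0.85615 mol, giving 0.85615 Si and 1.71230 O.
Oxygen sums to 3.07124; scaling by 18/3.07124 = 5.86082 puts the formula on 18 O.
Al: 0.67654 × 5.86082 = 3.965 atoms per formula unit.

3.965 Al apfu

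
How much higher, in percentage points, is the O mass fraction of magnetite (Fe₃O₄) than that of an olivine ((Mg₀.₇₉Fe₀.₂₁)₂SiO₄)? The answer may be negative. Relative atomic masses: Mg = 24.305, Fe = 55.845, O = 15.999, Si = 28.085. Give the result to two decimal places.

-13.93 percentage points

O in Fe₃O₄: molar mass 231.531 g/mol; 4×15.999 = 63.996 g → 27.64 wt%.
O in (Mg₀.₇₉Fe₀.₂₁)₂SiO₄: molar mass 153.938 g/mol; 4×15.999 = 63.996 g → 41.57 wt%.
Difference = 27.64 − 41.57 = -13.93 percentage points.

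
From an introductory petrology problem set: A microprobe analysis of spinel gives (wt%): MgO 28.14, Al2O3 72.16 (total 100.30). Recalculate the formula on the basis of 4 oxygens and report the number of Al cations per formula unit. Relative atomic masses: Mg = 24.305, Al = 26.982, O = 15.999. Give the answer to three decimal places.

2.007 Al apfu

MgO: 28.14/40.304 = 0.69819 mol → 0.69819 mol Mg, 0.69819 mol O.
Al2O3: 72.16/101.961 = 0.70772 mol → 1.41544 mol Al, 2.12316 mol O.
Total oxygen = 2.82135 mol. Normalization factor = 4/2.82135 = 1.41776.
Al per 4 O = 1.41544 × 1.41776 = 2.007.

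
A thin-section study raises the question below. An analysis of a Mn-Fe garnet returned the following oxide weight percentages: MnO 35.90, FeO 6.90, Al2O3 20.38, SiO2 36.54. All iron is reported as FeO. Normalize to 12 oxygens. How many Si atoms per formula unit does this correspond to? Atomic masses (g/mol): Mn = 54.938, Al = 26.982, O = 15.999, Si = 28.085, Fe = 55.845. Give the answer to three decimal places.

3.018 Si apfu

35.90 wt% MnO ÷ 70.937 g/mol = 0.50608 mol, giving 0.50608 Mn and 0.50608 O.
6.90 wt% FeO ÷ 71.844 g/mol = 0.09604 mol, giving 0.09604 Fe and 0.09604 O.
20.38 wt% Al2O3 ÷ 101.961 g/mol = 0.19988 mol, giving 0.39976 Al and 0.59964 O.
36.54 wt% SiO2 ÷ 60.083 g/mol = 0.60816 mol, giving 0.60816 Si and 1.21632 O.
Oxygen sums to 2.41808; scaling by 12/2.41808 = 4.96261 puts the formula on 12 O.
Si: 0.60816 × 4.96261 = 3.018 atoms per formula unit.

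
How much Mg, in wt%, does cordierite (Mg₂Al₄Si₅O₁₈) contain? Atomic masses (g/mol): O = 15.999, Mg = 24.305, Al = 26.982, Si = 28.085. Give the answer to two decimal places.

Formula mass = 2×24.305 + 4×26.982 + 5×28.085 + 18×15.999 = 584.945 g/mol, of which 48.610 g is Mg.
So Mg makes up 48.610/584.945 = 0.0831 of the mass, i.e. 8.31%.

8.31 wt%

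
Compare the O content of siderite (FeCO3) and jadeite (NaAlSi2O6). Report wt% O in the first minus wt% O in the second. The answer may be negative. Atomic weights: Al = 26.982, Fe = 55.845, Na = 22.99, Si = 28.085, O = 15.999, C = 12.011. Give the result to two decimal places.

-6.06 percentage points

O in FeCO3: molar mass 115.853 g/mol; 3×15.999 = 47.997 g → 41.43 wt%.
O in NaAlSi2O6: molar mass 202.136 g/mol; 6×15.999 = 95.994 g → 47.49 wt%.
Difference = 41.43 − 47.49 = -6.06 percentage points.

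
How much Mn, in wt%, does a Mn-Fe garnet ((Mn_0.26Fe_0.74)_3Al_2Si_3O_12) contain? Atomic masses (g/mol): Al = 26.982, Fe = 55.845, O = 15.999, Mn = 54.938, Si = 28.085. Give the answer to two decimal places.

Formula mass = 0.78*54.938 + 2.22*55.845 + 2*26.982 + 3*28.085 + 12*15.999 = 497.035 g/mol, of which 42.852 g is Mn.
So Mn makes up 42.852/497.035 = 0.0862 of the mass, i.e. 8.62%.

8.62 wt%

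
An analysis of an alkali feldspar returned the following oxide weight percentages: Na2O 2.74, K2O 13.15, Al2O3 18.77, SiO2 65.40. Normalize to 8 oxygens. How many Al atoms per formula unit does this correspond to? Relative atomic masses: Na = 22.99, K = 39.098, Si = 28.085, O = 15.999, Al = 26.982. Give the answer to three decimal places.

1.011 Al apfu

2.74 wt% Na2O ÷ 61.979 g/mol = 0.04421 mol, giving 0.08842 Na and 0.04421 O.
13.15 wt% K2O ÷ 94.195 g/mol = 0.13960 mol, giving 0.27920 K and 0.13960 O.
18.77 wt% Al2O3 ÷ 101.961 g/mol = 0.18409 mol, giving 0.36818 Al and 0.55227 O.
65.40 wt% SiO2 ÷ 60.083 g/mol = 1.08849 mol, giving 1.08849 Si and 2.17698 O.
Oxygen sums to 2.91306; scaling by 8/2.91306 = 2.74625 puts the formula on 8 O.
Al: 0.36818 × 2.74625 = 1.011 atoms per formula unit.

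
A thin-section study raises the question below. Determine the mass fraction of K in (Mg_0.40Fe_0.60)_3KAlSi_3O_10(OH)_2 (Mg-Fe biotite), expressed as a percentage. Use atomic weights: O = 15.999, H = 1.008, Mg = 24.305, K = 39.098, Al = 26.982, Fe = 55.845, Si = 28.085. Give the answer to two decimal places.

Formula mass = 1.20·24.305 + 1.80·55.845 + 1·39.098 + 1·26.982 + 3·28.085 + 12·15.999 + 2·1.008 = 474.026 g/mol, of which 39.098 g is K.
So K makes up 39.098/474.026 = 0.0825 of the mass, i.e. 8.25%.

8.25 wt%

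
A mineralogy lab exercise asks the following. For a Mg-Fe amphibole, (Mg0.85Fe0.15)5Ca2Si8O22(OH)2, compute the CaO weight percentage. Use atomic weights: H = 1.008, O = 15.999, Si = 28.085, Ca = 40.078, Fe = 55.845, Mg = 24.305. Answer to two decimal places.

13.42 wt%

M((Mg0.85Fe0.15)5Ca2Si8O22(OH)2) = 836.008 g/mol; M(CaO) = 56.077 g/mol.
Moles CaO per formula unit = 2 Ca ÷ 1 = 2.0000.
CaO fraction = (2.0000 × 56.077) / 836.008 = 112.154/836.008 = 0.1342.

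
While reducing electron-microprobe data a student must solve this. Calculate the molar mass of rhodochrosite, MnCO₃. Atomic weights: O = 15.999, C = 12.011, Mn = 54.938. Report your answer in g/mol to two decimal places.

The formula mass is the sum 1*54.938 + 1*12.011 + 3*15.999.

114.95 g/mol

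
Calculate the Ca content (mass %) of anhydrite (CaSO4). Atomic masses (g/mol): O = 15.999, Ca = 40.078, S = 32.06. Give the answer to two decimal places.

29.44 mass %

Molar mass of CaSO4: 1×40.078 + 1×32.06 + 4×15.999 = 136.134 g/mol.
Mass of Ca per formula unit: 1 × 40.078 = 40.078 g.
Weight fraction Ca = 40.078 / 136.134 = 0.2944.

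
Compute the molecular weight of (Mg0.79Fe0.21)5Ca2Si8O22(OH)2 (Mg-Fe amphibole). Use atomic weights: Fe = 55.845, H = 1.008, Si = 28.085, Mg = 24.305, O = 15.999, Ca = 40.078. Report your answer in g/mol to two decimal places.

845.47 g/mol

M = 3.95·24.305 + 1.05·55.845 + 2·40.078 + 8·28.085 + 24·15.999 + 2·1.008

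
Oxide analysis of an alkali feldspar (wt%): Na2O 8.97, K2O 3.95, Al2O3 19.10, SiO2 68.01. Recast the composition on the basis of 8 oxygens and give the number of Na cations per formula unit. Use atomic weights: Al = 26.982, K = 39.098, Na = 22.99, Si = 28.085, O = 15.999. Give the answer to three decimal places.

0.769 Na apfu

Na2O (M=61.979): mol = 0.14473; Na = 0.28946, O = 0.14473.
K2O (M=94.195): mol = 0.04193; K = 0.08386, O = 0.04193.
Al2O3 (M=101.961): mol = 0.18733; Al = 0.37466, O = 0.56199.
SiO2 (M=60.083): mol = 1.13193; Si = 1.13193, O = 2.26386.
ΣO = 3.01251; factor = 8/ΣO = 2.65559.
Na apfu = 0.28946 × 2.65559 = 0.769.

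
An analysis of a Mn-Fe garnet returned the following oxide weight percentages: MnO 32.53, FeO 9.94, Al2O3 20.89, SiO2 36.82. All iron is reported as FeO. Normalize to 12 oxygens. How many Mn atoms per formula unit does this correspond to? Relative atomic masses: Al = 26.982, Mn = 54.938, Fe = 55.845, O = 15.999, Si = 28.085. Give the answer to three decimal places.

32.53 wt% MnO ÷ 70.937 g/mol = 0.45858 mol, giving 0.45858 Mn and 0.45858 O.
9.94 wt% FeO ÷ 71.844 g/mol = 0.13836 mol, giving 0.13836 Fe and 0.13836 O.
20.89 wt% Al2O3 ÷ 101.961 g/mol = 0.20488 mol, giving 0.40976 Al and 0.61464 O.
36.82 wt% SiO2 ÷ 60.083 g/mol = 0.61282 mol, giving 0.61282 Si and 1.22564 O.
Oxygen sums to 2.43722; scaling by 12/2.43722 = 4.92364 puts the formula on 12 O.
Mn: 0.45858 × 4.92364 = 2.258 atoms per formula unit.

2.258 Mn apfu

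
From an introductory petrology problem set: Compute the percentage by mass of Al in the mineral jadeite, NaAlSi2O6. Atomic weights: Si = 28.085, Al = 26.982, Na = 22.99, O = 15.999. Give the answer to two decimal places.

Formula mass = 1×22.99 + 1×26.982 + 2×28.085 + 6×15.999 = 202.136 g/mol, of which 26.982 g is Al.
So Al makes up 26.982/202.136 = 0.1335 of the mass, i.e. 13.35%.

13.35 weight percent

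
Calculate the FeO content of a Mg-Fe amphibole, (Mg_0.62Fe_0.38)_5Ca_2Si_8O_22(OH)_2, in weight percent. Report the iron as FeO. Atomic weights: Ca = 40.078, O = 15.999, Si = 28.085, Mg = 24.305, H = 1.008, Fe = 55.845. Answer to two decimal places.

M((Mg_0.62Fe_0.38)_5Ca_2Si_8O_22(OH)_2) = 872.279 g/mol; M(FeO) = 71.844 g/mol.
Moles FeO per formula unit = 1.90 Fe ÷ 1 = 1.9000.
FeO fraction = (1.9000 × 71.844) / 872.279 = 136.504/872.279 = 0.1565.

15.65 wt%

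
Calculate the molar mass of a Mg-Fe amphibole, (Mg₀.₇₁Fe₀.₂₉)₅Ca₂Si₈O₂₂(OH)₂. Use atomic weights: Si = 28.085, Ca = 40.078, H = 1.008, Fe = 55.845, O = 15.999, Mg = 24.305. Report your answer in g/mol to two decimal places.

M = 3.55·24.305 + 1.45·55.845 + 2·40.078 + 8·28.085 + 24·15.999 + 2·1.008

858.09 g/mol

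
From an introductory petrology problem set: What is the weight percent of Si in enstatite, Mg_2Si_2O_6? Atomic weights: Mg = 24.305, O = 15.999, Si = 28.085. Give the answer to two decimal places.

27.98 mass %

M(Mg_2Si_2O_6) = 200.774 g/mol.
Si contributes 2 × 28.085 = 56.170 g per mole.
56.170/200.774 = 0.2798 → 27.98%.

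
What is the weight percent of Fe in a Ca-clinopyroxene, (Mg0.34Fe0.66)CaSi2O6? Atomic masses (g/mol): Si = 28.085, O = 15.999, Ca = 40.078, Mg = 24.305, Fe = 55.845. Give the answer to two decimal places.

15.53 mass %

Formula mass = 0.34×24.305 + 0.66×55.845 + 1×40.078 + 2×28.085 + 6×15.999 = 237.363 g/mol, of which 36.858 g is Fe.
So Fe makes up 36.858/237.363 = 0.1553 of the mass, i.e. 15.53%.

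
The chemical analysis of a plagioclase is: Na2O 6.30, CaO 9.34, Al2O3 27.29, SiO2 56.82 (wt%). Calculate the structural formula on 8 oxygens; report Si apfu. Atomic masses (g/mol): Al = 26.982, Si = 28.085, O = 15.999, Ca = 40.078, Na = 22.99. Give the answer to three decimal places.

2.554 Si apfu

6.30 wt% Na2O ÷ 61.979 g/mol = 0.10165 mol, giving 0.20330 Na and 0.10165 O.
9.34 wt% CaO ÷ 56.077 g/mol = 0.16656 mol, giving 0.16656 Ca and 0.16656 O.
27.29 wt% Al2O3 ÷ 101.961 g/mol = 0.26765 mol, giving 0.53530 Al and 0.80295 O.
56.82 wt% SiO2 ÷ 60.083 g/mol = 0.94569 mol, giving 0.94569 Si and 1.89138 O.
Oxygen sums to 2.96254; scaling by 8/2.96254 = 2.70039 puts the formula on 8 O.
Si: 0.94569 × 2.70039 = 2.554 atoms per formula unit.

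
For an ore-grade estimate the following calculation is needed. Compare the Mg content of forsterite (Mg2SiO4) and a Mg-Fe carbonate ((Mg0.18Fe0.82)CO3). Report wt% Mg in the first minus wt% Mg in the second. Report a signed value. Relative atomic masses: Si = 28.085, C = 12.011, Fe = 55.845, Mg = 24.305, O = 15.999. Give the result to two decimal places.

30.58 percentage points

First mineral: 48.610 g Mg in 140.691 g formula = 34.55 wt% Mg.
Second mineral: 4.375 g Mg in 110.176 g formula = 3.97 wt% Mg.
34.55% − 3.97% gives a difference of 30.58 percentage points.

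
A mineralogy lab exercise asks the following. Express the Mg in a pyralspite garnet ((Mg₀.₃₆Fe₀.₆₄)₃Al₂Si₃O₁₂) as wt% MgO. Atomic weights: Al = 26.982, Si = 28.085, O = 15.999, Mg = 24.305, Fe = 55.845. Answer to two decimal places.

9.39 wt%

Formula mass = 463.679 g/mol.
1.08 Mg → 1.0800 mol MgO per formula unit; M(MgO) = 40.304, so MgO mass = 43.528 g.
43.528/463.679 × 100 = 9.39 wt%.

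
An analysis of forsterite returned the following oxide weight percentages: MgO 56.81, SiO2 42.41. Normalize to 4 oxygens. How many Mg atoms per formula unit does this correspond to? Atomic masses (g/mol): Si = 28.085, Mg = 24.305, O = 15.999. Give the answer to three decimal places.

1.998 Mg apfu

MgO (M=40.304): mol = 1.40954; Mg = 1.40954, O = 1.40954.
SiO2 (M=60.083): mol = 0.70586; Si = 0.70586, O = 1.41172.
ΣO = 2.82126; factor = 4/ΣO = 1.41781.
Mg apfu = 1.40954 × 1.41781 = 1.998.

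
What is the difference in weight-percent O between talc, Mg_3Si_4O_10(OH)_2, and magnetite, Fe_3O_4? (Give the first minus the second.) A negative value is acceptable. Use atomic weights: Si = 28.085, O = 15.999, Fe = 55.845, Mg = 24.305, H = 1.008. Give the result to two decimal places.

22.98 percentage points

First mineral: 191.988 g O in 379.259 g formula = 50.62 wt% O.
Second mineral: 63.996 g O in 231.531 g formula = 27.64 wt% O.
50.62% − 27.64% gives a difference of 22.98 percentage points.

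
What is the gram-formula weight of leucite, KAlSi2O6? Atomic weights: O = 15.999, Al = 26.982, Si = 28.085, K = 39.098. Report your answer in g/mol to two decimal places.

K: 1 × 39.098 = 39.0980
Al: 1 × 26.982 = 26.9820
Si: 2 × 28.085 = 56.1700
O: 6 × 15.999 = 95.9940
Summing the contributions gives the formula mass.

218.24 g/mol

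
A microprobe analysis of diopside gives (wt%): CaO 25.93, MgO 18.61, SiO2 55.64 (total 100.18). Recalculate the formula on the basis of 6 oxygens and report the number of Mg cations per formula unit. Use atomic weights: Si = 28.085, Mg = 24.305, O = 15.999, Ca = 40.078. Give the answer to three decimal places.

CaO (M=56.077): mol = 0.46240; Ca = 0.46240, O = 0.46240.
MgO (M=40.304): mol = 0.46174; Mg = 0.46174, O = 0.46174.
SiO2 (M=60.083): mol = 0.92605; Si = 0.92605, O = 1.85210.
ΣO = 2.77624; factor = 6/ΣO = 2.16120.
Mg apfu = 0.46174 × 2.16120 = 0.998.

0.998 Mg apfu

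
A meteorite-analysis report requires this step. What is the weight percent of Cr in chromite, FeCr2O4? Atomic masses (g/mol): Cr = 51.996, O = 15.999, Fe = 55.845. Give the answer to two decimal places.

M(FeCr2O4) = 223.833 g/mol.
Cr contributes 2 × 51.996 = 103.992 g per mole.
103.992/223.833 = 0.4646 → 46.46%.

46.46 wt%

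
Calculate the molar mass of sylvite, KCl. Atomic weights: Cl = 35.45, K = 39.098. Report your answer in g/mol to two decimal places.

K: 1 × 39.098 = 39.0980
Cl: 1 × 35.45 = 35.4500
Summing the contributions gives the formula mass.

74.55 g/mol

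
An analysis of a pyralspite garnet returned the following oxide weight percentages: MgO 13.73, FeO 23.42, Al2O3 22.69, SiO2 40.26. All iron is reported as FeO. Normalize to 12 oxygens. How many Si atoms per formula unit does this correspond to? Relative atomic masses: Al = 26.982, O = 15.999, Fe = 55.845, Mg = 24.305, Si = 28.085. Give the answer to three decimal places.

MgO: 13.73/40.304 = 0.34066 mol → 0.34066 mol Mg, 0.34066 mol O.
FeO: 23.42/71.844 = 0.32598 mol → 0.32598 mol Fe, 0.32598 mol O.
Al2O3: 22.69/101.961 = 0.22254 mol → 0.44508 mol Al, 0.66762 mol O.
SiO2: 40.26/60.083 = 0.67007 mol → 0.67007 mol Si, 1.34014 mol O.
Total oxygen = 2.67440 mol. Normalization factor = 12/2.67440 = 4.48699.
Si per 12 O = 0.67007 × 4.48699 = 3.007.

3.007 Si apfu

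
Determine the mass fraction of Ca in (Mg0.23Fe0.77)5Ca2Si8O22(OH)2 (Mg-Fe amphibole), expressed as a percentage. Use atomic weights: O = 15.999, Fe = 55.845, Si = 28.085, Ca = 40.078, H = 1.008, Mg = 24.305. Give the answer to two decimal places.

8.58 mass %

Molar mass of (Mg0.23Fe0.77)5Ca2Si8O22(OH)2: 1.15*24.305 + 3.85*55.845 + 2*40.078 + 8*28.085 + 24*15.999 + 2*1.008 = 933.782 g/mol.
Mass of Ca per formula unit: 2 × 40.078 = 80.156 g.
Weight fraction Ca = 80.156 / 933.782 = 0.0858.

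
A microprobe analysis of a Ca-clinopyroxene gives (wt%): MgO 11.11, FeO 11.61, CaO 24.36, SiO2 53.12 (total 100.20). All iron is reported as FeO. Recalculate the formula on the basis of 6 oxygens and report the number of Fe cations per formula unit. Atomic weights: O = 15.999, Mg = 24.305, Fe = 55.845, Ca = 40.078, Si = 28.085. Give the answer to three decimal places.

0.367 Fe apfu

MgO: 11.11/40.304 = 0.27566 mol → 0.27566 mol Mg, 0.27566 mol O.
FeO: 11.61/71.844 = 0.16160 mol → 0.16160 mol Fe, 0.16160 mol O.
CaO: 24.36/56.077 = 0.43440 mol → 0.43440 mol Ca, 0.43440 mol O.
SiO2: 53.12/60.083 = 0.88411 mol → 0.88411 mol Si, 1.76822 mol O.
Total oxygen = 2.63988 mol. Normalization factor = 6/2.63988 = 2.27283.
Fe per 6 O = 0.16160 × 2.27283 = 0.367.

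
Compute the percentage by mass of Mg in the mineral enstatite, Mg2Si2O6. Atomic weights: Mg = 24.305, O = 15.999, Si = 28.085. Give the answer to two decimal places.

Molar mass of Mg2Si2O6: 2×24.305 + 2×28.085 + 6×15.999 = 200.774 g/mol.
Mass of Mg per formula unit: 2 × 24.305 = 48.610 g.
Weight fraction Mg = 48.610 / 200.774 = 0.2421.

24.21 mass %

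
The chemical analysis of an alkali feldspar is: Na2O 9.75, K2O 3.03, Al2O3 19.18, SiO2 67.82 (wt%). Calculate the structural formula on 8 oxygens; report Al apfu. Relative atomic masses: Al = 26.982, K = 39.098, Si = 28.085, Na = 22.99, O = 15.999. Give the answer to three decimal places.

9.75 wt% Na2O ÷ 61.979 g/mol = 0.15731 mol, giving 0.31462 Na and 0.15731 O.
3.03 wt% K2O ÷ 94.195 g/mol = 0.03217 mol, giving 0.06434 K and 0.03217 O.
19.18 wt% Al2O3 ÷ 101.961 g/mol = 0.18811 mol, giving 0.37622 Al and 0.56433 O.
67.82 wt% SiO2 ÷ 60.083 g/mol = 1.12877 mol, giving 1.12877 Si and 2.25754 O.
Oxygen sums to 3.01135; scaling by 8/3.01135 = 2.65662 puts the formula on 8 O.
Al: 0.37622 × 2.65662 = 0.999 atoms per formula unit.

0.999 Al apfu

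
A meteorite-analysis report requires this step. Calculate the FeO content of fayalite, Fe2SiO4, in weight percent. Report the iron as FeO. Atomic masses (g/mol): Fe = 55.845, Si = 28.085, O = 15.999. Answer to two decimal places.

70.51 wt%

Formula mass = 203.771 g/mol.
2 Fe → 2.0000 mol FeO per formula unit; M(FeO) = 71.844, so FeO mass = 143.688 g.
143.688/203.771 × 100 = 70.51 wt%.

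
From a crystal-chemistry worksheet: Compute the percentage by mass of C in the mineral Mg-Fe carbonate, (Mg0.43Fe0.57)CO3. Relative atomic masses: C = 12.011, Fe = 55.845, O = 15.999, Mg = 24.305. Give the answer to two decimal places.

11.74 wt%

Molar mass of (Mg0.43Fe0.57)CO3: 0.43*24.305 + 0.57*55.845 + 1*12.011 + 3*15.999 = 102.291 g/mol.
Mass of C per formula unit: 1 × 12.011 = 12.011 g.
Weight fraction C = 12.011 / 102.291 = 0.1174.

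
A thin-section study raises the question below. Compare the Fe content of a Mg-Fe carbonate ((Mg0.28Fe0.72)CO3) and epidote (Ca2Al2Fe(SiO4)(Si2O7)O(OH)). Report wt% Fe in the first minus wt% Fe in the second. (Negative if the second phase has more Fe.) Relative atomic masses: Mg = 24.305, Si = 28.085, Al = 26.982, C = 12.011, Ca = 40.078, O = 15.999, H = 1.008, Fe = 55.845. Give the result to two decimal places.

26.01 percentage points

M((Mg0.28Fe0.72)CO3) = 107.022 g/mol, so wt% Fe = 40.208/107.022 × 100 = 37.57%.
M(Ca2Al2Fe(SiO4)(Si2O7)O(OH)) = 483.215 g/mol, so wt% Fe = 55.845/483.215 × 100 = 11.56%.
37.57 − 11.56 = 26.01 pp.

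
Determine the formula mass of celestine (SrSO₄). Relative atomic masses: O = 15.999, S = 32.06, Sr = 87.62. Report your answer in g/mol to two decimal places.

183.68 g/mol

The formula mass is the sum 1(87.62) + 1(32.06) + 4(15.999).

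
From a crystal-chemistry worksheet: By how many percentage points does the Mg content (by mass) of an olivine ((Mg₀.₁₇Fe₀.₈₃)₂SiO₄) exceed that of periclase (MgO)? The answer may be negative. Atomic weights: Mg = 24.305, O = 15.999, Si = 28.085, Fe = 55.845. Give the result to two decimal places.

-56.02 percentage points

Mg in (Mg₀.₁₇Fe₀.₈₃)₂SiO₄: molar mass 193.047 g/mol; 0.34×24.305 = 8.264 g → 4.28 wt%.
Mg in MgO: molar mass 40.304 g/mol; 1×24.305 = 24.305 g → 60.30 wt%.
Difference = 4.28 − 60.30 = -56.02 percentage points.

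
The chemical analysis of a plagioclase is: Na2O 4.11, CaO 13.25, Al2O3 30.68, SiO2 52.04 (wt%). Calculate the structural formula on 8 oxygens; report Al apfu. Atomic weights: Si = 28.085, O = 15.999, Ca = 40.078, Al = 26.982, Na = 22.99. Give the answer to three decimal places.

1.639 Al apfu

Na2O (M=61.979): mol = 0.06631; Na = 0.13262, O = 0.06631.
CaO (M=56.077): mol = 0.23628; Ca = 0.23628, O = 0.23628.
Al2O3 (M=101.961): mol = 0.30090; Al = 0.60180, O = 0.90270.
SiO2 (M=60.083): mol = 0.86614; Si = 0.86614, O = 1.73228.
ΣO = 2.93757; factor = 8/ΣO = 2.72334.
Al apfu = 0.60180 × 2.72334 = 1.639.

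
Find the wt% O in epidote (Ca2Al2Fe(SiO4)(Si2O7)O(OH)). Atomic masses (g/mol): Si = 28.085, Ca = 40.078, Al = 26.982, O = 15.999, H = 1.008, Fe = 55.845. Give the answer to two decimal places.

Formula mass = 2×40.078 + 2×26.982 + 1×55.845 + 3×28.085 + 13×15.999 + 1×1.008 = 483.215 g/mol, of which 207.987 g is O.
So O makes up 207.987/483.215 = 0.4304 of the mass, i.e. 43.04%.

43.04 mass %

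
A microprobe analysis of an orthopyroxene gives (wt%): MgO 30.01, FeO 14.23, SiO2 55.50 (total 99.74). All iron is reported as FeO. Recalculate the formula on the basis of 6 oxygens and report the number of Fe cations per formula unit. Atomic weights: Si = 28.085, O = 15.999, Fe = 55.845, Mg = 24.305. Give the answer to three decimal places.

0.426 Fe apfu

MgO: 30.01/40.304 = 0.74459 mol → 0.74459 mol Mg, 0.74459 mol O.
FeO: 14.23/71.844 = 0.19807 mol → 0.19807 mol Fe, 0.19807 mol O.
SiO2: 55.50/60.083 = 0.92372 mol → 0.92372 mol Si, 1.84744 mol O.
Total oxygen = 2.79010 mol. Normalization factor = 6/2.79010 = 2.15046.
Fe per 6 O = 0.19807 × 2.15046 = 0.426.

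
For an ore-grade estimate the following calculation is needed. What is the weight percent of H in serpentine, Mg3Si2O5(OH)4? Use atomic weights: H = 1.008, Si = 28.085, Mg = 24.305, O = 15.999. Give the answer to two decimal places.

1.46 wt%

Molar mass of Mg3Si2O5(OH)4: 3×24.305 + 2×28.085 + 9×15.999 + 4×1.008 = 277.108 g/mol.
Mass of H per formula unit: 4 × 1.008 = 4.032 g.
Weight fraction H = 4.032 / 277.108 = 0.0146.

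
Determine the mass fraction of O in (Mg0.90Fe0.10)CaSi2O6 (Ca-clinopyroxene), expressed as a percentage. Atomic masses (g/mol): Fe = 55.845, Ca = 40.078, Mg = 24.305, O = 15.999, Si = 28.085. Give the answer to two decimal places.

Molar mass of (Mg0.90Fe0.10)CaSi2O6: 0.90×24.305 + 0.10×55.845 + 1×40.078 + 2×28.085 + 6×15.999 = 219.701 g/mol.
Mass of O per formula unit: 6 × 15.999 = 95.994 g.
Weight fraction O = 95.994 / 219.701 = 0.4369.

43.69 weight percent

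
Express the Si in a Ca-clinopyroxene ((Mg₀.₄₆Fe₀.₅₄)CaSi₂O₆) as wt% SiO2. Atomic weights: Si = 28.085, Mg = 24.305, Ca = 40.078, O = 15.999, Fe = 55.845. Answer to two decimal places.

Formula mass = 233.579 g/mol.
2 Si → 2.0000 mol SiO2 per formula unit; M(SiO2) = 60.083, so SiO2 mass = 120.166 g.
120.166/233.579 × 100 = 51.45 wt%.

51.45 wt%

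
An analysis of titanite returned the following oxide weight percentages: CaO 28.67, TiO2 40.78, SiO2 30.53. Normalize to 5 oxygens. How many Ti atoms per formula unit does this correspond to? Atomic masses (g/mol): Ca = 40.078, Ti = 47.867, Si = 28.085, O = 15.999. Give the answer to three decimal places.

28.67 wt% CaO ÷ 56.077 g/mol = 0.51126 mol, giving 0.51126 Ca and 0.51126 O.
40.78 wt% TiO2 ÷ 79.865 g/mol = 0.51061 mol, giving 0.51061 Ti and 1.02122 O.
30.53 wt% SiO2 ÷ 60.083 g/mol = 0.50813 mol, giving 0.50813 Si and 1.01626 O.
Oxygen sums to 2.54874; scaling by 5/2.54874 = 1.96175 puts the formula on 5 O.
Ti: 0.51061 × 1.96175 = 1.002 atoms per formula unit.

1.002 Ti apfu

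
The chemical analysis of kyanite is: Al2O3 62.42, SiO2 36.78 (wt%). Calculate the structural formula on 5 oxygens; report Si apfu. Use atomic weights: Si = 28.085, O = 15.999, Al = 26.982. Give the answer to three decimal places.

Al2O3 (M=101.961): mol = 0.61219; Al = 1.22438, O = 1.83657.
SiO2 (M=60.083): mol = 0.61215; Si = 0.61215, O = 1.22430.
ΣO = 3.06087; factor = 5/ΣO = 1.63352.
Si apfu = 0.61215 × 1.63352 = 1.000.

1.000 Si apfu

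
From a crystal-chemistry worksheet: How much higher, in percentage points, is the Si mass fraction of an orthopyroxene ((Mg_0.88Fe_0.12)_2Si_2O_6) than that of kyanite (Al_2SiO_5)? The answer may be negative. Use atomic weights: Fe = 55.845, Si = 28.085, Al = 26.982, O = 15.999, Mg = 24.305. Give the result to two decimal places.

Si in (Mg_0.88Fe_0.12)_2Si_2O_6: molar mass 208.344 g/mol; 2×28.085 = 56.170 g → 26.96 wt%.
Si in Al_2SiO_5: molar mass 162.044 g/mol; 1×28.085 = 28.085 g → 17.33 wt%.
Difference = 26.96 − 17.33 = 9.63 percentage points.

9.63 percentage points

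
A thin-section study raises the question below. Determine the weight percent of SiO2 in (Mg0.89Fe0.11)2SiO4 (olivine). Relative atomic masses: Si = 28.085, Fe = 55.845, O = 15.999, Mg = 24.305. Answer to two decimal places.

Formula mass = 147.630 g/mol.
1 Si → 1.0000 mol SiO2 per formula unit; M(SiO2) = 60.083, so SiO2 mass = 60.083 g.
60.083/147.630 × 100 = 40.70 wt%.

40.70 wt%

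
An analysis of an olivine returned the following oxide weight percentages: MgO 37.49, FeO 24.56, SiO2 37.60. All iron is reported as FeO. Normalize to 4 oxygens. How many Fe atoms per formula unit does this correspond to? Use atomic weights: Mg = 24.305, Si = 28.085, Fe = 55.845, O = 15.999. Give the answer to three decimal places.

MgO (M=40.304): mol = 0.93018; Mg = 0.93018, O = 0.93018.
FeO (M=71.844): mol = 0.34185; Fe = 0.34185, O = 0.34185.
SiO2 (M=60.083): mol = 0.62580; Si = 0.62580, O = 1.25160.
ΣO = 2.52363; factor = 4/ΣO = 1.58502.
Fe apfu = 0.34185 × 1.58502 = 0.542.

0.542 Fe apfu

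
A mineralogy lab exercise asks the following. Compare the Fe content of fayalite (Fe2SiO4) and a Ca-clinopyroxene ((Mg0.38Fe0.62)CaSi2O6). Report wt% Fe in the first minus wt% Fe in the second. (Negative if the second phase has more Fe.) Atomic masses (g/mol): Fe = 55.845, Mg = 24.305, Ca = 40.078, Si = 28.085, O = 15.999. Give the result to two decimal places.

40.15 percentage points

Fe in Fe2SiO4: molar mass 203.771 g/mol; 2×55.845 = 111.690 g → 54.81 wt%.
Fe in (Mg0.38Fe0.62)CaSi2O6: molar mass 236.102 g/mol; 0.62×55.845 = 34.624 g → 14.66 wt%.
Difference = 54.81 − 14.66 = 40.15 percentage points.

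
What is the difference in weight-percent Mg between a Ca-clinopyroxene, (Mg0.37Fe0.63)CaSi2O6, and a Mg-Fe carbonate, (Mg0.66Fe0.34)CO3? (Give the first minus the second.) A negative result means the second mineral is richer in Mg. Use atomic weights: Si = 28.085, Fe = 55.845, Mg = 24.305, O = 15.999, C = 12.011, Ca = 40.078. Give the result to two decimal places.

-13.08 percentage points

First mineral: 8.993 g Mg in 236.417 g formula = 3.80 wt% Mg.
Second mineral: 16.041 g Mg in 95.037 g formula = 16.88 wt% Mg.
3.80% − 16.88% gives a difference of -13.08 percentage points.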